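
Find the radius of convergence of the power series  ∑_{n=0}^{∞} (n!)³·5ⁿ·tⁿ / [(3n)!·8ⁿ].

By the ratio test, |a_{n+1}/a_n| = (n+1)³/[(3n+1)·(3n+2)·(3n+3)] · 5/8 → 5/216.
The series converges when 5/216 · |t| < 1, giving R = 216/5.

R = 216/5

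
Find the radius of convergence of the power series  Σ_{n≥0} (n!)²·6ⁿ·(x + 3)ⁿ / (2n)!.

R = 2/3

Ratio test: |a_{n+1}/a_n| = (n+1)²/[(2n+1)·(2n+2)] · 6 → 3/2 as n → ∞.
Hence the series converges for |x + 3| < 1/(3/2) = 2/3, so the radius of convergence is 2/3.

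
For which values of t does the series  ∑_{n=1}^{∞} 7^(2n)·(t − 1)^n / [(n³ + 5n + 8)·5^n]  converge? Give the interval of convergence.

[44/49, 54/49]

The ratio of consecutive coefficients is [(n³ + 5n + 8)/((n+1)³ + 5(n+1) + 8)] · 49/5 → 49/5.
The series converges when 49/5 · |t − 1| < 1, giving R = 5/49.
At t = 54/49: the terms are on the order of 1/n³, so the series converges absolutely by comparison with the p-series (p = 3 > 1).
Endpoint t = 44/49: the series is dominated by a constant times Σ 1/n³, which converges (p = 3 > 1).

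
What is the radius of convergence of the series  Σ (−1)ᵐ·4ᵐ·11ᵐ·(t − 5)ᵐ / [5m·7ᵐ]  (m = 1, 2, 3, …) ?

Ratio test: |a_{m+1}/a_m| = [5m/5(m+1)] · 4·11/7 → 44/7 as m → ∞.
Hence the series converges for |t − 5| < 1/(44/7) = 7/44, so the radius of convergence is 7/44.

R = 7/44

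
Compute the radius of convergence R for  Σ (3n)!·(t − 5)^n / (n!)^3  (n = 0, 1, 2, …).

By the ratio test, |a_{n+1}/a_n| = (3n+1)·(3n+2)·(3n+3)/(n+1)³ → 27.
The series converges when 27 · |t − 5| < 1, giving R = 1/27.

R = 1/27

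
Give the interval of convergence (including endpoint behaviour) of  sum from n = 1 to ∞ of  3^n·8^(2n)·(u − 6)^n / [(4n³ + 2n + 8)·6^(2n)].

By the ratio test, |a_{n+1}/a_n| = [(4n³ + 2n + 8)/(4(n+1)³ + 2(n+1) + 8)] · 3·64/36 → 16/3.
Thus R = 1/(16/3) = 3/16.
Check u = 99/16: the terms are on the order of 1/n³, so the series converges absolutely by comparison with the p-series (p = 3 > 1).
When u = 93/16, absolute convergence follows by limit comparison with Σ 1/n³.

[93/16, 99/16]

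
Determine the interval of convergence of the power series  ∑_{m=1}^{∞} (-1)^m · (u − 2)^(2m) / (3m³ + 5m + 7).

[1, 3]

By the ratio test, |a_{m+1}/a_m| = (3m³ + 5m + 7)/(3(m+1)³ + 5(m+1) + 7) → 1.
Since the exponent of (u − 2) increases by 2 each term, convergence requires |u − 2|² < 1, hence R = 1.
Endpoint u = 3: the series is dominated by a constant times Σ 1/m³, which converges (p = 3 > 1).
At u = 1: the series is dominated by a constant times Σ 1/m³, which converges (p = 3 > 1).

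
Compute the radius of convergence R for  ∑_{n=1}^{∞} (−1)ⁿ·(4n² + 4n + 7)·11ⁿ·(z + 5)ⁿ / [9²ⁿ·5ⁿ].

The ratio of consecutive coefficients is [(4(n+1)² + 4(n+1) + 7)/(4n² + 4n + 7)] · 11/(81·5) → 11/405.
Hence the series converges for |z + 5| < 1/(11/405) = 405/11, so the radius of convergence is 405/11.

R = 405/11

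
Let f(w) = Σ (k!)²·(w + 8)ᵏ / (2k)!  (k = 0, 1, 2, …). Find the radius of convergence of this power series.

R = 4

The ratio of consecutive coefficients is (k+1)²/[(2k+1)·(2k+2)] → 1/4.
Hence the series converges for |w + 8| < 1/(1/4) = 4, so the radius of convergence is 4.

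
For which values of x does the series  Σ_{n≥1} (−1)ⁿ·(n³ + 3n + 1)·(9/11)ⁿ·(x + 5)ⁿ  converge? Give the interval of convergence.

Apply the ratio test: |a_{n+1}| / |a_n| = [((n+1)³ + 3(n+1) + 1)/(n³ + 3n + 1)] · 9/11, which tends to 9/11 as n → ∞.
Hence the series converges for |x + 5| < 1/(9/11) = 11/9, so the radius of convergence is 11/9.
Endpoint x = -34/9: the terms have absolute value of order n³, which does not tend to 0, so the series diverges by the divergence test.
Endpoint x = -56/9: the terms do not tend to 0, so the series diverges.

(-56/9, -34/9)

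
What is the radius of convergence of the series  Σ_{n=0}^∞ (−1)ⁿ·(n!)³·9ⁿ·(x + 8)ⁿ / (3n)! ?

By the ratio test, |a_{n+1}/a_n| = (n+1)³/[(3n+1)·(3n+2)·(3n+3)] · 9 → 1/3.
Thus R = 1/(1/3) = 3.

R = 3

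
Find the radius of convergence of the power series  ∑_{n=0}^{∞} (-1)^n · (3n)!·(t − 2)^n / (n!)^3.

R = 1/27

Apply the ratio test: |a_{n+1}| / |a_n| = (3n+1)·(3n+2)·(3n+3)/(n+1)³, which tends to 27 as n → ∞.
Hence the series converges for |t − 2| < 1/(27) = 1/27, so the radius of convergence is 1/27.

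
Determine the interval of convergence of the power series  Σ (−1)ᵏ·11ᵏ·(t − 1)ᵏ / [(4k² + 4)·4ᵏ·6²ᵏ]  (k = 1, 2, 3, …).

Ratio test: |a_{k+1}/a_k| = [(4k² + 4)/(4(k+1)² + 4)] · 11/(4·36) → 11/144 as k → ∞.
Hence the series converges for |t − 1| < 1/(11/144) = 144/11, so the radius of convergence is 144/11.
Endpoint t = 155/11: absolute convergence follows by limit comparison with Σ 1/k².
Check t = -133/11: the series is dominated by a constant times Σ 1/k², which converges (p = 2 > 1).

[-133/11, 155/11]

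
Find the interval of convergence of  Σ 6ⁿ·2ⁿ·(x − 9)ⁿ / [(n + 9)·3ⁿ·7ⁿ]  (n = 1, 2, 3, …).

[29/4, 43/4)

Ratio test: |a_{n+1}/a_n| = [(n + 9)/((n+1) + 9)] · 6·2/(3·7) → 4/7 as n → ∞.
Hence the series converges for |x − 9| < 1/(4/7) = 7/4, so the radius of convergence is 7/4.
Endpoint x = 43/4: the terms behave like c/n; limit comparison with the harmonic series gives divergence.
At x = 29/4: an alternating series whose terms decrease to 0 in absolute value, so it converges by the Leibniz criterion.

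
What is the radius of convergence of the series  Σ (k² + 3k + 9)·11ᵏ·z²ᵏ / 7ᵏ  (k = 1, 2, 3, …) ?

Apply the ratio test: |a_{k+1}| / |a_k| = [((k+1)² + 3(k+1) + 9)/(k² + 3k + 9)] · 11/7, which tends to 11/7 as k → ∞.
Successive powers of z differ by 2, so the series converges when |z|² · 11/7 < 1, i.e. |z| < √(7/11). So R = √77/11.

R = √77/11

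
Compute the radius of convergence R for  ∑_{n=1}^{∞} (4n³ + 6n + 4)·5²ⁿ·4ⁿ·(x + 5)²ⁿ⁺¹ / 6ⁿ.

R = √6/10

Ratio test: |a_{n+1}/a_n| = [(4(n+1)³ + 6(n+1) + 4)/(4n³ + 6n + 4)] · 25·4/6 → 50/3 as n → ∞.
Successive powers of (x + 5) differ by 2, so the series converges when |x + 5|² · 50/3 < 1, i.e. |x + 5| < √(3/50). So R = √6/10.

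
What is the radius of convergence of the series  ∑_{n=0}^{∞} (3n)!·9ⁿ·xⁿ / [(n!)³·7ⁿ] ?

R = 7/243

The ratio of consecutive coefficients is (3n+1)·(3n+2)·(3n+3)/(n+1)³ · 9/7 → 243/7.
Thus R = 1/(243/7) = 7/243.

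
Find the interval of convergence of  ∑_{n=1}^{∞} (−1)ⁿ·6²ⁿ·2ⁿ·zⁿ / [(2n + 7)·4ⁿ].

(-1/18, 1/18]

Ratio test: |a_{n+1}/a_n| = [(2n + 7)/(2(n+1) + 7)] · 36·2/4 → 18 as n → ∞.
The series converges when 18 · |z| < 1, giving R = 1/18.
When z = 1/18, an alternating series whose terms decrease to 0 in absolute value, so it converges by the Leibniz criterion.
Endpoint z = -1/18: the terms are asymptotic to a nonzero constant times 1/n, so the series diverges by limit comparison with Σ 1/n.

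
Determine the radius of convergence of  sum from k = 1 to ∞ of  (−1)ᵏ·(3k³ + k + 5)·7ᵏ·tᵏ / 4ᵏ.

Ratio test: |a_{k+1}/a_k| = [(3(k+1)³ + (k+1) + 5)/(3k³ + k + 5)] · 7/4 → 7/4 as k → ∞.
Convergence for |t| · 7/4 < 1, i.e. |t| < 4/7. So R = 4/7.

R = 4/7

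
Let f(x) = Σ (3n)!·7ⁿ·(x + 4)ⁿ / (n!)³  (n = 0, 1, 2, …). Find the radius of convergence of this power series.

R = 1/189

The ratio of consecutive coefficients is (3n+1)·(3n+2)·(3n+3)/(n+1)³ · 7 → 189.
Hence the series converges for |x + 4| < 1/(189) = 1/189, so the radius of convergence is 1/189.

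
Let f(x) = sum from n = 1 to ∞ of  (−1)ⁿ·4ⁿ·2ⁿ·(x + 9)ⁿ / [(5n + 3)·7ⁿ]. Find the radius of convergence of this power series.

R = 7/8

Apply the ratio test: |a_{n+1}| / |a_n| = [(5n + 3)/(5(n+1) + 3)] · 4·2/7, which tends to 8/7 as n → ∞.
Hence the series converges for |x + 9| < 1/(8/7) = 7/8, so the radius of convergence is 7/8.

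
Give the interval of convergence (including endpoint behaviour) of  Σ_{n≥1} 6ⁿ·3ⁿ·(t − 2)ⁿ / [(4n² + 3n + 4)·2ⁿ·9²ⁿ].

Ratio test: |a_{n+1}/a_n| = [(4n² + 3n + 4)/(4(n+1)² + 3(n+1) + 4)] · 6·3/(2·81) → 1/9 as n → ∞.
The series converges when 1/9 · |t − 2| < 1, giving R = 9.
Endpoint t = 11: the series is dominated by a constant times Σ 1/n², which converges (p = 2 > 1).
At t = -7: the terms are on the order of 1/n², so the series converges absolutely by comparison with the p-series (p = 2 > 1).

[-7, 11]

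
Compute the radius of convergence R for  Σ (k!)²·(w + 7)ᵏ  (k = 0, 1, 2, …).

R = 0

The ratio of consecutive coefficients is (k+1)² → ∞.
The terms grow without bound for any (w + 7) ≠ 0, so R = 0 (convergence only at w = -7).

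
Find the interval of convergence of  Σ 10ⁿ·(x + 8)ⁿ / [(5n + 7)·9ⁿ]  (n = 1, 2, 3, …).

The ratio of consecutive coefficients is [(5n + 7)/(5(n+1) + 7)] · 10/9 → 10/9.
Hence the series converges for |x + 8| < 1/(10/9) = 9/10, so the radius of convergence is 9/10.
At x = -71/10: the terms behave like c/n; limit comparison with the harmonic series gives divergence.
Check x = -89/10: an alternating series whose terms decrease to 0 in absolute value, so it converges by the Leibniz criterion.

[-89/10, -71/10)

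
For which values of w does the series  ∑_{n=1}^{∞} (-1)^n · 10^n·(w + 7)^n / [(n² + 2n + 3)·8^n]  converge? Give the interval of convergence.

[-39/5, -31/5]

The ratio of consecutive coefficients is [(n² + 2n + 3)/((n+1)² + 2(n+1) + 3)] · 10/8 → 5/4.
Convergence for |w + 7| · 5/4 < 1, i.e. |w + 7| < 4/5. So R = 4/5.
Endpoint w = -31/5: absolute convergence follows by limit comparison with Σ 1/n².
Check w = -39/5: the series is dominated by a constant times Σ 1/n², which converges (p = 2 > 1).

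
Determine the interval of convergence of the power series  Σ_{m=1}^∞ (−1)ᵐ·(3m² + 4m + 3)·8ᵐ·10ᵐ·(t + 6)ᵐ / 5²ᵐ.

(-101/16, -91/16)

By the ratio test, |a_{m+1}/a_m| = [(3(m+1)² + 4(m+1) + 3)/(3m² + 4m + 3)] · 8·10/25 → 16/5.
Hence the series converges for |t + 6| < 1/(16/5) = 5/16, so the radius of convergence is 5/16.
At t = -91/16: the terms have absolute value of order m², which does not tend to 0, so the series diverges by the divergence test.
Endpoint t = -101/16: the terms do not tend to 0, so the series diverges.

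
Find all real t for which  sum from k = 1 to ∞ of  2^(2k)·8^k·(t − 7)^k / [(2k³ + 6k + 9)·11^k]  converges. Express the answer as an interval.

[213/32, 235/32]

The ratio of consecutive coefficients is [(2k³ + 6k + 9)/(2(k+1)³ + 6(k+1) + 9)] · 4·8/11 → 32/11.
The series converges when 32/11 · |t − 7| < 1, giving R = 11/32.
Check t = 235/32: absolute convergence follows by limit comparison with Σ 1/k³.
Check t = 213/32: the series is dominated by a constant times Σ 1/k³, which converges (p = 3 > 1).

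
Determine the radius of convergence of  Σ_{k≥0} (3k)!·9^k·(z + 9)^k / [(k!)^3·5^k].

R = 5/243

The ratio of consecutive coefficients is (3k+1)·(3k+2)·(3k+3)/(k+1)³ · 9/5 → 243/5.
Thus R = 1/(243/5) = 5/243.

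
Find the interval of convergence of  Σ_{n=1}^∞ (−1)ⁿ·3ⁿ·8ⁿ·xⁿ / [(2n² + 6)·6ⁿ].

The ratio of consecutive coefficients is [(2n² + 6)/(2(n+1)² + 6)] · 3·8/6 → 4.
Hence the series converges for |x| < 1/(4) = 1/4, so the radius of convergence is 1/4.
When x = 1/4, the terms are on the order of 1/n², so the series converges absolutely by comparison with the p-series (p = 2 > 1).
At x = -1/4: the terms are on the order of 1/n², so the series converges absolutely by comparison with the p-series (p = 2 > 1).

[-1/4, 1/4]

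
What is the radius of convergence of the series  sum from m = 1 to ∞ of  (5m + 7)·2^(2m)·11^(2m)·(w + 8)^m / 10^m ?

The ratio of consecutive coefficients is [(5(m+1) + 7)/(5m + 7)] · 4·121/10 → 242/5.
Convergence for |w + 8| · 242/5 < 1, i.e. |w + 8| < 5/242. So R = 5/242.

R = 5/242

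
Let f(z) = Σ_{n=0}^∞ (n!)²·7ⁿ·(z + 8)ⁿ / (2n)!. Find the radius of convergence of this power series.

Ratio test: |a_{n+1}/a_n| = (n+1)²/[(2n+1)·(2n+2)] · 7 → 7/4 as n → ∞.
Thus R = 1/(7/4) = 4/7.

R = 4/7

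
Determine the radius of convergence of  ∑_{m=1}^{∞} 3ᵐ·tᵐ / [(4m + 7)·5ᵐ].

Ratio test: |a_{m+1}/a_m| = [(4m + 7)/(4(m+1) + 7)] · 3/5 → 3/5 as m → ∞.
Thus R = 1/(3/5) = 5/3.

R = 5/3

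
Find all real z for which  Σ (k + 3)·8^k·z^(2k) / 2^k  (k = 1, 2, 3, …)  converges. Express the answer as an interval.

Apply the ratio test: |a_{k+1}| / |a_k| = [((k+1) + 3)/(k + 3)] · 8/2, which tends to 4 as k → ∞.
Since the exponent of z increases by 2 each term, convergence requires |z|² < 1/4, hence R = 1/2.
Check z = 1/2: the k-th term does not approach 0; divergence by the term test.
At z = -1/2: the terms have absolute value of order k, which does not tend to 0, so the series diverges by the divergence test.

(-1/2, 1/2)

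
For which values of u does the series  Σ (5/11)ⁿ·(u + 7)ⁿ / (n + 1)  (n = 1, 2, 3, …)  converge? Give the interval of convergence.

[-46/5, -24/5)

Apply the ratio test: |a_{n+1}| / |a_n| = [(n + 1)/((n+1) + 1)] · 5/11, which tends to 5/11 as n → ∞.
Thus R = 1/(5/11) = 11/5.
When u = -24/5, comparison with the harmonic series Σ 1/n shows the series diverges.
At u = -46/5: an alternating series whose terms decrease to 0 in absolute value, so it converges by the Leibniz criterion.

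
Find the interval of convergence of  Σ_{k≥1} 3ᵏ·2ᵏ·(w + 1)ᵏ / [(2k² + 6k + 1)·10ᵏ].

The ratio of consecutive coefficients is [(2k² + 6k + 1)/(2(k+1)² + 6(k+1) + 1)] · 3·2/10 → 3/5.
Thus R = 1/(3/5) = 5/3.
Endpoint w = 2/3: the terms are on the order of 1/k², so the series converges absolutely by comparison with the p-series (p = 2 > 1).
When w = -8/3, the series is dominated by a constant times Σ 1/k², which converges (p = 2 > 1).

[-8/3, 2/3]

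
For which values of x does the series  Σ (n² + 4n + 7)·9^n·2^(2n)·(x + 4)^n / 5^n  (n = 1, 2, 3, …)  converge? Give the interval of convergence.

Ratio test: |a_{n+1}/a_n| = [((n+1)² + 4(n+1) + 7)/(n² + 4n + 7)] · 9·4/5 → 36/5 as n → ∞.
The series converges when 36/5 · |x + 4| < 1, giving R = 5/36.
Endpoint x = -139/36: the terms do not tend to 0, so the series diverges.
Endpoint x = -149/36: the terms have absolute value of order n², which does not tend to 0, so the series diverges by the divergence test.

(-149/36, -139/36)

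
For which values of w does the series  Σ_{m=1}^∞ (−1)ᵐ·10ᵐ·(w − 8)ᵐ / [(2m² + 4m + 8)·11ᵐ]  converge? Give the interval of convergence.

[69/10, 91/10]

The ratio of consecutive coefficients is [(2m² + 4m + 8)/(2(m+1)² + 4(m+1) + 8)] · 10/11 → 10/11.
Convergence for |w − 8| · 10/11 < 1, i.e. |w − 8| < 11/10. So R = 11/10.
At w = 91/10: the terms are on the order of 1/m², so the series converges absolutely by comparison with the p-series (p = 2 > 1).
When w = 69/10, the terms are on the order of 1/m², so the series converges absolutely by comparison with the p-series (p = 2 > 1).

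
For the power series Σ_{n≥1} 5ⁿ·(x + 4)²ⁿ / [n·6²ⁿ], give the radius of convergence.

R = 6√5/5

By the ratio test, |a_{n+1}/a_n| = [n/(n+1)] · 5/36 → 5/36.
Successive powers of (x + 4) differ by 2, so the series converges when |x + 4|² · 5/36 < 1, i.e. |x + 4| < √(36/5). So R = 6√5/5.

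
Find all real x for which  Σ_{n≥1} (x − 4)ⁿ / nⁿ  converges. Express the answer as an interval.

(−∞, ∞)

Applying the root test, |a_n|^(1/n) = 1/n → 0.
The limit is 0 for every x, so R = ∞.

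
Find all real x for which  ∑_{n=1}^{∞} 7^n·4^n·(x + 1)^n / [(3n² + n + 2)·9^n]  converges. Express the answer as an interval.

[-37/28, -19/28]

By the ratio test, |a_{n+1}/a_n| = [(3n² + n + 2)/(3(n+1)² + (n+1) + 2)] · 7·4/9 → 28/9.
Convergence for |x + 1| · 28/9 < 1, i.e. |x + 1| < 9/28. So R = 9/28.
When x = -19/28, absolute convergence follows by limit comparison with Σ 1/n².
At x = -37/28: absolute convergence follows by limit comparison with Σ 1/n².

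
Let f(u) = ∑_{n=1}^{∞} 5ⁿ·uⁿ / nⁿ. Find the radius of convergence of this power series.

By the Cauchy root test, |a_n|^(1/n) = 5/n → 0.
The limit is 0 for every u, so R = ∞.

R = ∞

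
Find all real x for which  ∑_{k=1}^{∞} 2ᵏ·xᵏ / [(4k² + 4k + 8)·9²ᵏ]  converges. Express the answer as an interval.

Ratio test: |a_{k+1}/a_k| = [(4k² + 4k + 8)/(4(k+1)² + 4(k+1) + 8)] · 2/81 → 2/81 as k → ∞.
The series converges when 2/81 · |x| < 1, giving R = 81/2.
At x = 81/2: the terms are on the order of 1/k², so the series converges absolutely by comparison with the p-series (p = 2 > 1).
When x = -81/2, the terms are on the order of 1/k², so the series converges absolutely by comparison with the p-series (p = 2 > 1).

[-81/2, 81/2]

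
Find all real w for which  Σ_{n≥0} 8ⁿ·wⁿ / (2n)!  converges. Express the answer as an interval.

The ratio of consecutive coefficients is 8 · 1/[(2n+1)·(2n+2)] → 0.
The ratio tends to 0 regardless of w, hence R = ∞.

(−∞, ∞)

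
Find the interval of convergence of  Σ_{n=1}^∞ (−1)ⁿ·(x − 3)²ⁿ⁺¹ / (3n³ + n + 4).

The ratio of consecutive coefficients is (3n³ + n + 4)/(3(n+1)³ + (n+1) + 4) → 1.
Successive powers of (x − 3) differ by 2, so the series converges when |x − 3|² · 1 < 1, i.e. |x − 3| < √(1) = 1. So R = 1.
At x = 4: absolute convergence follows by limit comparison with Σ 1/n³.
Endpoint x = 2: the series is dominated by a constant times Σ 1/n³, which converges (p = 3 > 1).

[2, 4]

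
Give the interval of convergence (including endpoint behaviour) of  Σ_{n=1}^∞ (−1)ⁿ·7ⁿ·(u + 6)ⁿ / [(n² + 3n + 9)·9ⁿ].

[-51/7, -33/7]

Apply the ratio test: |a_{n+1}| / |a_n| = [(n² + 3n + 9)/((n+1)² + 3(n+1) + 9)] · 7/9, which tends to 7/9 as n → ∞.
The series converges when 7/9 · |u + 6| < 1, giving R = 9/7.
Check u = -33/7: the series is dominated by a constant times Σ 1/n², which converges (p = 2 > 1).
At u = -51/7: absolute convergence follows by limit comparison with Σ 1/n².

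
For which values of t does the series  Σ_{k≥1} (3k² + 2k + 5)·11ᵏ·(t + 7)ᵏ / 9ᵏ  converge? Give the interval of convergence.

(-86/11, -68/11)

Ratio test: |a_{k+1}/a_k| = [(3(k+1)² + 2(k+1) + 5)/(3k² + 2k + 5)] · 11/9 → 11/9 as k → ∞.
Convergence for |t + 7| · 11/9 < 1, i.e. |t + 7| < 9/11. So R = 9/11.
Check t = -68/11: the terms have absolute value of order k², which does not tend to 0, so the series diverges by the divergence test.
Check t = -86/11: the terms have absolute value of order k², which does not tend to 0, so the series diverges by the divergence test.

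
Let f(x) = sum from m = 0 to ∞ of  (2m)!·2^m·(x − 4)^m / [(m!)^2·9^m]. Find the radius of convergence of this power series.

R = 9/8

Apply the ratio test: |a_{m+1}| / |a_m| = (2m+1)·(2m+2)/(m+1)² · 2/9, which tends to 8/9 as m → ∞.
The series converges when 8/9 · |x − 4| < 1, giving R = 9/8.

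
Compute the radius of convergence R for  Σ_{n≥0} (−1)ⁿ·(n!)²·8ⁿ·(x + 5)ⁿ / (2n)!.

Apply the ratio test: |a_{n+1}| / |a_n| = (n+1)²/[(2n+1)·(2n+2)] · 8, which tends to 2 as n → ∞.
The series converges when 2 · |x + 5| < 1, giving R = 1/2.

R = 1/2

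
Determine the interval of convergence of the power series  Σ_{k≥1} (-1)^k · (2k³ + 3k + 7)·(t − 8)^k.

Ratio test: |a_{k+1}/a_k| = (2(k+1)³ + 3(k+1) + 7)/(2k³ + 3k + 7) → 1 as k → ∞.
Hence R = 1.
Check t = 9: the k-th term does not approach 0; divergence by the term test.
When t = 7, the terms do not tend to 0, so the series diverges.

(7, 9)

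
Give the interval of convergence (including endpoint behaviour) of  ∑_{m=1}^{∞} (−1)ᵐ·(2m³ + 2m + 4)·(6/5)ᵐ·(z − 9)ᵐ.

(49/6, 59/6)

The ratio of consecutive coefficients is [(2(m+1)³ + 2(m+1) + 4)/(2m³ + 2m + 4)] · 6/5 → 6/5.
Convergence for |z − 9| · 6/5 < 1, i.e. |z − 9| < 5/6. So R = 5/6.
When z = 59/6, the terms do not tend to 0, so the series diverges.
Endpoint z = 49/6: the terms do not tend to 0, so the series diverges.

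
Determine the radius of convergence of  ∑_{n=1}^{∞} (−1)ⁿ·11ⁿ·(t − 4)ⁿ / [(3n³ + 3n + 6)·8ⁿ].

R = 8/11

By the ratio test, |a_{n+1}/a_n| = [(3n³ + 3n + 6)/(3(n+1)³ + 3(n+1) + 6)] · 11/8 → 11/8.
Hence the series converges for |t − 4| < 1/(11/8) = 8/11, so the radius of convergence is 8/11.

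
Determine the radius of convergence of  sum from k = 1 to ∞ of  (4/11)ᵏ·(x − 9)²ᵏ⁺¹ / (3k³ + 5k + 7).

R = √11/2

By the ratio test, |a_{k+1}/a_k| = [(3k³ + 5k + 7)/(3(k+1)³ + 5(k+1) + 7)] · 4/11 → 4/11.
Since the exponent of (x − 9) increases by 2 each term, convergence requires |x − 9|² < 11/4, hence R = √11/2.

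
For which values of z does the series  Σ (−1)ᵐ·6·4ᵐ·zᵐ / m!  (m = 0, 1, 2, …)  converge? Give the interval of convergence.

(−∞, ∞)

By the ratio test, |a_{m+1}/a_m| = 6/6 · 4 · 1/(m+1) → 0.
Since the limit is 0 < 1 for every z, the series converges on all of ℝ and R = ∞.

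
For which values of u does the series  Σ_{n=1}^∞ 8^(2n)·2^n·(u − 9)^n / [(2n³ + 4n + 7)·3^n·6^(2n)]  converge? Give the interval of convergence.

Apply the ratio test: |a_{n+1}| / |a_n| = [(2n³ + 4n + 7)/(2(n+1)³ + 4(n+1) + 7)] · 64·2/(3·36), which tends to 32/27 as n → ∞.
The series converges when 32/27 · |u − 9| < 1, giving R = 27/32.
At u = 315/32: the terms are on the order of 1/n³, so the series converges absolutely by comparison with the p-series (p = 3 > 1).
When u = 261/32, the series is dominated by a constant times Σ 1/n³, which converges (p = 3 > 1).

[261/32, 315/32]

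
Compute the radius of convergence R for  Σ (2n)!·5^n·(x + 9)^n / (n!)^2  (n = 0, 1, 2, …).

By the ratio test, |a_{n+1}/a_n| = (2n+1)·(2n+2)/(n+1)² · 5 → 20.
Convergence for |x + 9| · 20 < 1, i.e. |x + 9| < 1/20. So R = 1/20.

R = 1/20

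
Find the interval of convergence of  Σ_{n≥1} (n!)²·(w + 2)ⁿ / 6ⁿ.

{-2}

Ratio test: |a_{n+1}/a_n| = (n+1)² · 1/6 → ∞ as n → ∞.
Since the ratio → ∞, the series diverges for every w ≠ -2, and R = 0.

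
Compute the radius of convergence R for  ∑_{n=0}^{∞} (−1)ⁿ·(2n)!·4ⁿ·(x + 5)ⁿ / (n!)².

By the ratio test, |a_{n+1}/a_n| = (2n+1)·(2n+2)/(n+1)² · 4 → 16.
Convergence for |x + 5| · 16 < 1, i.e. |x + 5| < 1/16. So R = 1/16.

R = 1/16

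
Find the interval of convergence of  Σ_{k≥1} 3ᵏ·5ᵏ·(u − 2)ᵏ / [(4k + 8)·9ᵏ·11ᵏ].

[-23/5, 43/5)

Apply the ratio test: |a_{k+1}| / |a_k| = [(4k + 8)/(4(k+1) + 8)] · 3·5/(9·11), which tends to 5/33 as k → ∞.
The series converges when 5/33 · |u − 2| < 1, giving R = 33/5.
At u = 43/5: the terms behave like c/k; limit comparison with the harmonic series gives divergence.
When u = -23/5, the terms alternate in sign and decrease monotonically to 0 in absolute value (size ~ c/k), so the alternating series test gives convergence.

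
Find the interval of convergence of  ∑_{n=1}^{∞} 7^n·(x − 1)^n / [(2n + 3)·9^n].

The ratio of consecutive coefficients is [(2n + 3)/(2(n+1) + 3)] · 7/9 → 7/9.
The series converges when 7/9 · |x − 1| < 1, giving R = 9/7.
Check x = 16/7: the terms behave like c/n; limit comparison with the harmonic series gives divergence.
When x = -2/7, an alternating series whose terms decrease to 0 in absolute value, so it converges by the Leibniz criterion.

[-2/7, 16/7)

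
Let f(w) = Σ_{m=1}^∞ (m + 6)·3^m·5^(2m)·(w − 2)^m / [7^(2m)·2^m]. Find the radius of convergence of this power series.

By the ratio test, |a_{m+1}/a_m| = [((m+1) + 6)/(m + 6)] · 3·25/(49·2) → 75/98.
Thus R = 1/(75/98) = 98/75.

R = 98/75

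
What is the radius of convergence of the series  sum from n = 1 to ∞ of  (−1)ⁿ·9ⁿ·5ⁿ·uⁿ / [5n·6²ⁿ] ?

R = 4/5

The ratio of consecutive coefficients is [5n/5(n+1)] · 9·5/36 → 5/4.
Hence the series converges for |u| < 1/(5/4) = 4/5, so the radius of convergence is 4/5.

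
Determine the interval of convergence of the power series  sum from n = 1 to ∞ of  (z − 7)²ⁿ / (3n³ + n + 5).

[6, 8]

Ratio test: |a_{n+1}/a_n| = (3n³ + n + 5)/(3(n+1)³ + (n+1) + 5) → 1 as n → ∞.
Writing y = (z − 7)², the series in y has radius 1, so |z − 7| < √(1) = 1 and R = 1.
At z = 8: the series is dominated by a constant times Σ 1/n³, which converges (p = 3 > 1).
Check z = 6: the terms are on the order of 1/n³, so the series converges absolutely by comparison with the p-series (p = 3 > 1).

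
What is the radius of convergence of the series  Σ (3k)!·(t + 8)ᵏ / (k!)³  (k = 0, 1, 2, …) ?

Apply the ratio test: |a_{k+1}| / |a_k| = (3k+1)·(3k+2)·(3k+3)/(k+1)³, which tends to 27 as k → ∞.
Hence the series converges for |t + 8| < 1/(27) = 1/27, so the radius of convergence is 1/27.

R = 1/27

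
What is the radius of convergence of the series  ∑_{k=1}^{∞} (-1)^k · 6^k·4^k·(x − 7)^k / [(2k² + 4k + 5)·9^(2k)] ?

Apply the ratio test: |a_{k+1}| / |a_k| = [(2k² + 4k + 5)/(2(k+1)² + 4(k+1) + 5)] · 6·4/81, which tends to 8/27 as k → ∞.
Convergence for |x − 7| · 8/27 < 1, i.e. |x − 7| < 27/8. So R = 27/8.

R = 27/8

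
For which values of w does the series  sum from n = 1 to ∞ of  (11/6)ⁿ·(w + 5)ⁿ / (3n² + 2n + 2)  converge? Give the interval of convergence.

Apply the ratio test: |a_{n+1}| / |a_n| = [(3n² + 2n + 2)/(3(n+1)² + 2(n+1) + 2)] · 11/6, which tends to 11/6 as n → ∞.
The series converges when 11/6 · |w + 5| < 1, giving R = 6/11.
When w = -49/11, absolute convergence follows by limit comparison with Σ 1/n².
At w = -61/11: the series is dominated by a constant times Σ 1/n², which converges (p = 2 > 1).

[-61/11, -49/11]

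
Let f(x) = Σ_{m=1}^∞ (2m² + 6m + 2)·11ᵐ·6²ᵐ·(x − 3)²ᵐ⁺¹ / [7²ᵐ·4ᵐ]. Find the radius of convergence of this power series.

R = 7√11/33

By the ratio test, |a_{m+1}/a_m| = [(2(m+1)² + 6(m+1) + 2)/(2m² + 6m + 2)] · 11·36/(49·4) → 99/49.
Writing y = (x − 3)², the series in y has radius 49/99, so |x − 3| < √(49/99) and R = 7√11/33.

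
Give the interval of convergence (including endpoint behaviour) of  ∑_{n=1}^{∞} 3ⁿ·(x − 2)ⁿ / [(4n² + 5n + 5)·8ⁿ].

By the ratio test, |a_{n+1}/a_n| = [(4n² + 5n + 5)/(4(n+1)² + 5(n+1) + 5)] · 3/8 → 3/8.
Hence the series converges for |x − 2| < 1/(3/8) = 8/3, so the radius of convergence is 8/3.
Check x = 14/3: the terms are on the order of 1/n², so the series converges absolutely by comparison with the p-series (p = 2 > 1).
When x = -2/3, the terms are on the order of 1/n², so the series converges absolutely by comparison with the p-series (p = 2 > 1).

[-2/3, 14/3]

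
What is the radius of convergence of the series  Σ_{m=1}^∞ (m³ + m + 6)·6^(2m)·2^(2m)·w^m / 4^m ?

R = 1/36

Apply the ratio test: |a_{m+1}| / |a_m| = [((m+1)³ + (m+1) + 6)/(m³ + m + 6)] · 36·4/4, which tends to 36 as m → ∞.
Thus R = 1/(36) = 1/36.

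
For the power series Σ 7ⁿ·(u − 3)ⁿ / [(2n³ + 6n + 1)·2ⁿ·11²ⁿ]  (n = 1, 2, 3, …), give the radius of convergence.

R = 242/7

The ratio of consecutive coefficients is [(2n³ + 6n + 1)/(2(n+1)³ + 6(n+1) + 1)] · 7/(2·121) → 7/242.
Convergence for |u − 3| · 7/242 < 1, i.e. |u − 3| < 242/7. So R = 242/7.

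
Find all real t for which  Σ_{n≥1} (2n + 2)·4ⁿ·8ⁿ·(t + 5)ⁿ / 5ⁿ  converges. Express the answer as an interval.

By the ratio test, |a_{n+1}/a_n| = [(2(n+1) + 2)/(2n + 2)] · 4·8/5 → 32/5.
Hence the series converges for |t + 5| < 1/(32/5) = 5/32, so the radius of convergence is 5/32.
At t = -155/32: the terms do not tend to 0, so the series diverges.
When t = -165/32, the terms have absolute value of order n, which does not tend to 0, so the series diverges by the divergence test.

(-165/32, -155/32)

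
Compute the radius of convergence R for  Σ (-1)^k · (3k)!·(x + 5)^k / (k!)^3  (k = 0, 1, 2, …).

By the ratio test, |a_{k+1}/a_k| = (3k+1)·(3k+2)·(3k+3)/(k+1)³ → 27.
Thus R = 1/(27) = 1/27.

R = 1/27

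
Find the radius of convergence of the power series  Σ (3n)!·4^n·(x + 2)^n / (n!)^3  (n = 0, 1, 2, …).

Apply the ratio test: |a_{n+1}| / |a_n| = (3n+1)·(3n+2)·(3n+3)/(n+1)³ · 4, which tends to 108 as n → ∞.
Convergence for |x + 2| · 108 < 1, i.e. |x + 2| < 1/108. So R = 1/108.

R = 1/108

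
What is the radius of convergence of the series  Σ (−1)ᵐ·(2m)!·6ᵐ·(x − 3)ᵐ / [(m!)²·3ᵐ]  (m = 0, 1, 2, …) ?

Ratio test: |a_{m+1}/a_m| = (2m+1)·(2m+2)/(m+1)² · 6/3 → 8 as m → ∞.
Hence the series converges for |x − 3| < 1/(8) = 1/8, so the radius of convergence is 1/8.

R = 1/8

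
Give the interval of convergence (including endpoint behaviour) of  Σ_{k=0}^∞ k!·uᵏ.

The ratio of consecutive coefficients is (k+1) → ∞.
Since the ratio → ∞, the series diverges for every u ≠ 0, and R = 0.

{0}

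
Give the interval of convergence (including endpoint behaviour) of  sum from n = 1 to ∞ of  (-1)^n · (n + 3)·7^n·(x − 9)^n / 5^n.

The ratio of consecutive coefficients is [((n+1) + 3)/(n + 3)] · 7/5 → 7/5.
Hence the series converges for |x − 9| < 1/(7/5) = 5/7, so the radius of convergence is 5/7.
At x = 68/7: the terms do not tend to 0, so the series diverges.
At x = 58/7: the n-th term does not approach 0; divergence by the term test.

(58/7, 68/7)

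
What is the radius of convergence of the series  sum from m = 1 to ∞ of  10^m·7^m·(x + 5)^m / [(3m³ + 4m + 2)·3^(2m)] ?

Ratio test: |a_{m+1}/a_m| = [(3m³ + 4m + 2)/(3(m+1)³ + 4(m+1) + 2)] · 10·7/9 → 70/9 as m → ∞.
Thus R = 1/(70/9) = 9/70.

R = 9/70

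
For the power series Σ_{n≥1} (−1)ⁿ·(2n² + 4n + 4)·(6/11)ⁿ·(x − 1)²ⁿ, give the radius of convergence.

R = √66/6

By the ratio test, |a_{n+1}/a_n| = [(2(n+1)² + 4(n+1) + 4)/(2n² + 4n + 4)] · 6/11 → 6/11.
Successive powers of (x − 1) differ by 2, so the series converges when |x − 1|² · 6/11 < 1, i.e. |x − 1| < √(11/6). So R = √66/6.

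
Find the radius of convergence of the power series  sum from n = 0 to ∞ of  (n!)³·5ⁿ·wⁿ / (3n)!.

By the ratio test, |a_{n+1}/a_n| = (n+1)³/[(3n+1)·(3n+2)·(3n+3)] · 5 → 5/27.
Hence the series converges for |w| < 1/(5/27) = 27/5, so the radius of convergence is 27/5.

R = 27/5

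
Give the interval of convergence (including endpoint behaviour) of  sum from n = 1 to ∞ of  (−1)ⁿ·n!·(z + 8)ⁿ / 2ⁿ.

By the ratio test, |a_{n+1}/a_n| = (n+1) · 1/2 → ∞.
The ratio grows without bound, so the series diverges whenever (z + 8) ≠ 0; it converges only at z = -8. R = 0.

{-8}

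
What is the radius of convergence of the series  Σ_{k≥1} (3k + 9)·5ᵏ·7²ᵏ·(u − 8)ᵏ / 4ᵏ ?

R = 4/245

Apply the ratio test: |a_{k+1}| / |a_k| = [(3(k+1) + 9)/(3k + 9)] · 5·49/4, which tends to 245/4 as k → ∞.
Thus R = 1/(245/4) = 4/245.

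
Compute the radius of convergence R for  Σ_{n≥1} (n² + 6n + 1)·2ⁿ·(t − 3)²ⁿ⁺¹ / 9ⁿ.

R = 3√2/2

Apply the ratio test: |a_{n+1}| / |a_n| = [((n+1)² + 6(n+1) + 1)/(n² + 6n + 1)] · 2/9, which tends to 2/9 as n → ∞.
Successive powers of (t − 3) differ by 2, so the series converges when |t − 3|² · 2/9 < 1, i.e. |t − 3| < √(9/2). So R = 3√2/2.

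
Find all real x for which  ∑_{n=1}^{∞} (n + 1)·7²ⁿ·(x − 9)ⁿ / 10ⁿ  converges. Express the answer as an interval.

By the ratio test, |a_{n+1}/a_n| = [((n+1) + 1)/(n + 1)] · 49/10 → 49/10.
Thus R = 1/(49/10) = 10/49.
Check x = 451/49: the n-th term does not approach 0; divergence by the term test.
At x = 431/49: the terms do not tend to 0, so the series diverges.

(431/49, 451/49)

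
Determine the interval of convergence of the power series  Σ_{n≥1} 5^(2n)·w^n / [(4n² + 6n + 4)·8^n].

[-8/25, 8/25]

By the ratio test, |a_{n+1}/a_n| = [(4n² + 6n + 4)/(4(n+1)² + 6(n+1) + 4)] · 25/8 → 25/8.
Hence the series converges for |w| < 1/(25/8) = 8/25, so the radius of convergence is 8/25.
Check w = 8/25: the series is dominated by a constant times Σ 1/n², which converges (p = 2 > 1).
When w = -8/25, absolute convergence follows by limit comparison with Σ 1/n².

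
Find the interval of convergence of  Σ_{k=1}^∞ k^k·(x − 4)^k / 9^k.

{4}

Root test: |a_k|^(1/k) = k/9 → ∞.
Since the k-th root of |a_k| is unbounded, the series converges only at x = 4; R = 0.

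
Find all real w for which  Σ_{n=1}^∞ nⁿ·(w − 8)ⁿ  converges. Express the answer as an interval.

By the Cauchy root test, |a_n|^(1/n) = n → ∞.
Since the n-th root of |a_n| is unbounded, the series converges only at w = 8; R = 0.

{8}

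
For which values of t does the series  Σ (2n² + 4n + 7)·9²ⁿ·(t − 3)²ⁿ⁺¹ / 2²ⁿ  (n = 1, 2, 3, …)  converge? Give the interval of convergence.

By the ratio test, |a_{n+1}/a_n| = [(2(n+1)² + 4(n+1) + 7)/(2n² + 4n + 7)] · 81/4 → 81/4.
Since the exponent of (t − 3) increases by 2 each term, convergence requires |t − 3|² < 4/81, hence R = 2/9.
Check t = 29/9: the n-th term does not approach 0; divergence by the term test.
At t = 25/9: the terms have absolute value of order n², which does not tend to 0, so the series diverges by the divergence test.

(25/9, 29/9)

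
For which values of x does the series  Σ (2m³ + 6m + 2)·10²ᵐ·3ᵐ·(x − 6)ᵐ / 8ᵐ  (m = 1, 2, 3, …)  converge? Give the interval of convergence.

By the ratio test, |a_{m+1}/a_m| = [(2(m+1)³ + 6(m+1) + 2)/(2m³ + 6m + 2)] · 100·3/8 → 75/2.
Convergence for |x − 6| · 75/2 < 1, i.e. |x − 6| < 2/75. So R = 2/75.
Check x = 452/75: the terms do not tend to 0, so the series diverges.
At x = 448/75: the m-th term does not approach 0; divergence by the term test.

(448/75, 452/75)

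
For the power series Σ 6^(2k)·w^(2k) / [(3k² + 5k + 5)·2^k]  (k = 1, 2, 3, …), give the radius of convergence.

R = √2/6

Ratio test: |a_{k+1}/a_k| = [(3k² + 5k + 5)/(3(k+1)² + 5(k+1) + 5)] · 36/2 → 18 as k → ∞.
Writing y = w², the series in y has radius 1/18, so |w| < √(1/18) and R = √2/6.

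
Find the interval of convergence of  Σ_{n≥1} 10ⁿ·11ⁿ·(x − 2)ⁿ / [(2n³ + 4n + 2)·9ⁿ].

Ratio test: |a_{n+1}/a_n| = [(2n³ + 4n + 2)/(2(n+1)³ + 4(n+1) + 2)] · 10·11/9 → 110/9 as n → ∞.
The series converges when 110/9 · |x − 2| < 1, giving R = 9/110.
At x = 229/110: the terms are on the order of 1/n³, so the series converges absolutely by comparison with the p-series (p = 3 > 1).
Check x = 211/110: absolute convergence follows by limit comparison with Σ 1/n³.

[211/110, 229/110]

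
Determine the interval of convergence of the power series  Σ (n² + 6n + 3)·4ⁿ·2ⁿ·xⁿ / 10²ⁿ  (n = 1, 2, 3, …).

The ratio of consecutive coefficients is [((n+1)² + 6(n+1) + 3)/(n² + 6n + 3)] · 4·2/100 → 2/25.
The series converges when 2/25 · |x| < 1, giving R = 25/2.
When x = 25/2, the terms have absolute value of order n², which does not tend to 0, so the series diverges by the divergence test.
Endpoint x = -25/2: the n-th term does not approach 0; divergence by the term test.

(-25/2, 25/2)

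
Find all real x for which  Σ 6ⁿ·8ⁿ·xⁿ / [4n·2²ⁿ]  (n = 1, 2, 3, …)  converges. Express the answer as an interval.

The ratio of consecutive coefficients is [4n/4(n+1)] · 6·8/4 → 12.
The series converges when 12 · |x| < 1, giving R = 1/12.
When x = 1/12, comparison with the harmonic series Σ 1/n shows the series diverges.
When x = -1/12, the terms alternate in sign and decrease monotonically to 0 in absolute value (size ~ c/n), so the alternating series test gives convergence.

[-1/12, 1/12)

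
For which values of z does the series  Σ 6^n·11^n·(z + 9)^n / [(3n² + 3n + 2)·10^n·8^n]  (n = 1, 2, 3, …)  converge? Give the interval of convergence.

Ratio test: |a_{n+1}/a_n| = [(3n² + 3n + 2)/(3(n+1)² + 3(n+1) + 2)] · 6·11/(10·8) → 33/40 as n → ∞.
Hence the series converges for |z + 9| < 1/(33/40) = 40/33, so the radius of convergence is 40/33.
When z = -257/33, the series is dominated by a constant times Σ 1/n², which converges (p = 2 > 1).
At z = -337/33: the terms are on the order of 1/n², so the series converges absolutely by comparison with the p-series (p = 2 > 1).

[-337/33, -257/33]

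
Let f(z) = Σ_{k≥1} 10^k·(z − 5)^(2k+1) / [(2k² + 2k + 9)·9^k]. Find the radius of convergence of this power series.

The ratio of consecutive coefficients is [(2k² + 2k + 9)/(2(k+1)² + 2(k+1) + 9)] · 10/9 → 10/9.
Successive powers of (z − 5) differ by 2, so the series converges when |z − 5|² · 10/9 < 1, i.e. |z − 5| < √(9/10). So R = 3√10/10.

R = 3√10/10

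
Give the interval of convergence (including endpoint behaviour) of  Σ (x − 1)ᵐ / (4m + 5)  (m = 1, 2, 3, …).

By the ratio test, |a_{m+1}/a_m| = (4m + 5)/(4(m+1) + 5) → 1.
So the series converges when |x − 1| < 1 and diverges when |x − 1| > 1; R = 1.
At x = 2: comparison with the harmonic series Σ 1/m shows the series diverges.
Check x = 0: the terms alternate in sign and decrease monotonically to 0 in absolute value (size ~ c/m), so the alternating series test gives convergence.

[0, 2)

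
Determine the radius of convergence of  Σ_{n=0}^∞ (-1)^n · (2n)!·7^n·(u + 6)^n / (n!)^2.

R = 1/28

Apply the ratio test: |a_{n+1}| / |a_n| = (2n+1)·(2n+2)/(n+1)² · 7, which tends to 28 as n → ∞.
Hence the series converges for |u + 6| < 1/(28) = 1/28, so the radius of convergence is 1/28.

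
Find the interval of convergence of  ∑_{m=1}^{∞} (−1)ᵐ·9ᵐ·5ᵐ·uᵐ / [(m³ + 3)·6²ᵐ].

The ratio of consecutive coefficients is [(m³ + 3)/((m+1)³ + 3)] · 9·5/36 → 5/4.
Convergence for |u| · 5/4 < 1, i.e. |u| < 4/5. So R = 4/5.
Endpoint u = 4/5: absolute convergence follows by limit comparison with Σ 1/m³.
At u = -4/5: absolute convergence follows by limit comparison with Σ 1/m³.

[-4/5, 4/5]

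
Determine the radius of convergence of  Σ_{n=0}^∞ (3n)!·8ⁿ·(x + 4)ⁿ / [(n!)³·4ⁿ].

R = 1/54

Ratio test: |a_{n+1}/a_n| = (3n+1)·(3n+2)·(3n+3)/(n+1)³ · 8/4 → 54 as n → ∞.
Hence the series converges for |x + 4| < 1/(54) = 1/54, so the radius of convergence is 1/54.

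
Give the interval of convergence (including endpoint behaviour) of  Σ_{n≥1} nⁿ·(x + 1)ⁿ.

Applying the root test, |a_n|^(1/n) = n → ∞.
Since the n-th root of |a_n| is unbounded, the series converges only at x = -1; R = 0.

{-1}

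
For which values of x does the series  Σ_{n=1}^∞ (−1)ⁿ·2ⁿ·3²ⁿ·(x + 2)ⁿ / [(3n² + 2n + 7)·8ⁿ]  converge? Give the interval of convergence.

By the ratio test, |a_{n+1}/a_n| = [(3n² + 2n + 7)/(3(n+1)² + 2(n+1) + 7)] · 2·9/8 → 9/4.
Hence the series converges for |x + 2| < 1/(9/4) = 4/9, so the radius of convergence is 4/9.
At x = -14/9: the terms are on the order of 1/n², so the series converges absolutely by comparison with the p-series (p = 2 > 1).
Endpoint x = -22/9: the series is dominated by a constant times Σ 1/n², which converges (p = 2 > 1).

[-22/9, -14/9]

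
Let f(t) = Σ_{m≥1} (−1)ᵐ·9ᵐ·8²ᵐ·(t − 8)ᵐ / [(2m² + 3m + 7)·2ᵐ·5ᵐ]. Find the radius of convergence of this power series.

By the ratio test, |a_{m+1}/a_m| = [(2m² + 3m + 7)/(2(m+1)² + 3(m+1) + 7)] · 9·64/(2·5) → 288/5.
Hence the series converges for |t − 8| < 1/(288/5) = 5/288, so the radius of convergence is 5/288.

R = 5/288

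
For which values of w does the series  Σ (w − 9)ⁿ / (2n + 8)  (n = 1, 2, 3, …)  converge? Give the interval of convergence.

By the ratio test, |a_{n+1}/a_n| = (2n + 8)/(2(n+1) + 8) → 1.
Convergence for |w − 9| < 1, so R = 1.
When w = 10, comparison with the harmonic series Σ 1/n shows the series diverges.
When w = 8, the terms alternate in sign and decrease monotonically to 0 in absolute value (size ~ c/n), so the alternating series test gives convergence.

[8, 10)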